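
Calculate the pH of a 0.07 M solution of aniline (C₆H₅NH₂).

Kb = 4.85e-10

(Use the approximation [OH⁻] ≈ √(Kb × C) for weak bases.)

[OH⁻] = √(Kb × C) = √(4.85e-10 × 0.07) = 5.8267e-06. pOH = 5.23, pH = 14 - pOH

pH = 8.77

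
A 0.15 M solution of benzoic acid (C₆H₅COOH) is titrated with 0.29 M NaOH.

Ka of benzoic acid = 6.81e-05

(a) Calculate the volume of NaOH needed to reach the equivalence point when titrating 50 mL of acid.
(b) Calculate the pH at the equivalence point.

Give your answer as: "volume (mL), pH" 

moles acid = 0.15 × 50/1000 = 0.0075 mol; V_base = moles/0.29 × 1000 = 25.9 mL. At equivalence only the conjugate base is present: [A⁻] = 0.0075/0.076 = 9.8864e-02 M. Kb = Kw/Ka = 1.47e-10; [OH⁻] = √(Kb × [A⁻]) = 3.8102e-06; pOH = 5.42; pH = 14 - pOH = 8.58.

V = 25.9 mL, pH = 8.58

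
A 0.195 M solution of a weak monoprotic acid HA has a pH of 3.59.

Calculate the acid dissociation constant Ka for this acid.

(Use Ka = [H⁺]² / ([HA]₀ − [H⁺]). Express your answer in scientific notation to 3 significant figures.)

[H⁺] = 10^(−pH) = 10^(−3.59) = 2.570e-04 M. For HA ⇌ H⁺ + A⁻, Ka = [H⁺][A⁻]/[HA] = [H⁺]² / ([HA]₀ − [H⁺]) = (2.570e-04)² / (0.195 − 2.570e-04) = 3.39e-07.

K_a = 3.39e-07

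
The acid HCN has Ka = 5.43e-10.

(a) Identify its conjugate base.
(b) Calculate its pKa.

(a) The conjugate base is formed by removing one H⁺ from HCN, giving CN⁻. (b) pKa = -log(Ka) = -log(5.43e-10) = 9.27.

Conjugate base: CN⁻; pK_a = 9.27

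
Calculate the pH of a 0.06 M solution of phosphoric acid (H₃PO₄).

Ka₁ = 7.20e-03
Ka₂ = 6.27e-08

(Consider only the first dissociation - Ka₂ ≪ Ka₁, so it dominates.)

First dissociation dominates. From Ka₁ = [H⁺][HA⁻]/[H₂A], x² + Ka₁·x − Ka₁·C = 0 with C = 0.06 M and Ka₁ = 7.20e-03. Solving: [H⁺] = (−Ka₁ + √(Ka₁² + 4·Ka₁·C)) / 2 = 1.7494e-02 M. pH = -log(1.7494e-02) = 1.76.

pH = 1.76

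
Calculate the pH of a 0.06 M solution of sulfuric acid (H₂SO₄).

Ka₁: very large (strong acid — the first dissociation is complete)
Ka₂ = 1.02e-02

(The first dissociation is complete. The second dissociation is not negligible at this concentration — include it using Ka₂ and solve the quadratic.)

First dissociation is complete: [H⁺]₀ = [HSO₄⁻]₀ = C = 0.06 M. Second dissociation HSO₄⁻ ⇌ H⁺ + SO₄²⁻: let x = [SO₄²⁻]. Ka₂ = (C + x)·x / (C − x) = 1.02e-02 → x² + (C + Ka₂)·x − Ka₂·C = 0 → x² + 0.07020·x − 6.120e-04 = 0. x = (−0.07020 + √(0.07020² + 4 × 6.120e-04)) / 2 = 7.8419e-03 M. [H⁺] = C + x = 0.06 + 7.8419e-03 = 6.7842e-02 M. pH = -log(6.7842e-02) = 1.17.

pH = 1.17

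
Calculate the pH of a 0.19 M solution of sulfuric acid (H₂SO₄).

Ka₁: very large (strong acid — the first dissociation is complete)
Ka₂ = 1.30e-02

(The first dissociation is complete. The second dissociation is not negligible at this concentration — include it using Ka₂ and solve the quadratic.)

First dissociation is complete: [H⁺]₀ = [HSO₄⁻]₀ = C = 0.19 M. Second dissociation HSO₄⁻ ⇌ H⁺ + SO₄²⁻: let x = [SO₄²⁻]. Ka₂ = (C + x)·x / (C − x) = 1.30e-02 → x² + (C + Ka₂)·x − Ka₂·C = 0 → x² + 0.20300·x − 2.470e-03 = 0. x = (−0.20300 + √(0.20300² + 4 × 2.470e-03)) / 2 = 1.1514e-02 M. [H⁺] = C + x = 0.19 + 1.1514e-02 = 2.0151e-01 M. pH = -log(2.0151e-01) = 0.70.

pH = 0.70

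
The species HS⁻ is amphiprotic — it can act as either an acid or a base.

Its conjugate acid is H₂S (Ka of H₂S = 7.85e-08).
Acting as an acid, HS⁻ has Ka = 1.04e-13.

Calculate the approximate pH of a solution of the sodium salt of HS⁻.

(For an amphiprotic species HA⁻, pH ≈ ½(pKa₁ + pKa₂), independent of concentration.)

pKa₁ = -log(7.85e-08) = 7.11; pKa₂ = -log(1.04e-13) = 12.98. For an amphiprotic species, pH ≈ ½(pKa₁ + pKa₂) = ½(7.11 + 12.98) = 10.04.

pH = 10.04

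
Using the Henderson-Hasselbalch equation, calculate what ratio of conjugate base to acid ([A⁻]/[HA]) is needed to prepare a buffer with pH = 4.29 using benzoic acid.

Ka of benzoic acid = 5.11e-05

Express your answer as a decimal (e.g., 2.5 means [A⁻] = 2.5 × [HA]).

pKa = -log(5.11e-05) = 4.2916. pH = pKa + log([A⁻]/[HA]), so log([A⁻]/[HA]) = pH − pKa = 4.29 − 4.2916 = -0.0016. [A⁻]/[HA] = 10^(-0.0016) = 0.996

[A⁻]/[HA] = 0.996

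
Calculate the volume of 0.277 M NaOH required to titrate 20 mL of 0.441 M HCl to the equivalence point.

At equivalence: moles acid = moles base. moles HCl = 0.441 × 20/1000 = 0.00882 mol. V_base = moles / 0.277 × 1000 = 31.8 mL.

V_{base} = 31.8 mL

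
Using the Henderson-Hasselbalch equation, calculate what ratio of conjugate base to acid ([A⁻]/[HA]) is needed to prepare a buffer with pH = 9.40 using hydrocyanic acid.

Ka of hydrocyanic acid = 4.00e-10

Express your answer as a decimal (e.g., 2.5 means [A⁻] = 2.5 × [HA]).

pKa = -log(4.00e-10) = 9.3979. pH = pKa + log([A⁻]/[HA]), so log([A⁻]/[HA]) = pH − pKa = 9.40 − 9.3979 = 0.0021. [A⁻]/[HA] = 10^(0.0021) = 1.00

[A⁻]/[HA] = 1.00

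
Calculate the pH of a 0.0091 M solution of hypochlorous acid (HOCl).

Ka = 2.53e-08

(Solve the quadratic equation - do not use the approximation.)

x² + Ka×x - Ka×C = 0. Using quadratic formula: [H⁺] = 1.5161e-05

pH = 4.82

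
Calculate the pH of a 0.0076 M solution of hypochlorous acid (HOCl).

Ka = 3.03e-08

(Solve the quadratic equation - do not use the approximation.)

x² + Ka×x - Ka×C = 0. Using quadratic formula: [H⁺] = 1.5160e-05

pH = 4.82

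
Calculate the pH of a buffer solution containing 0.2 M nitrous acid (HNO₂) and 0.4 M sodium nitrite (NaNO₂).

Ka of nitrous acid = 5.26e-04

pKa = -log(5.26e-04) = 3.28. pH = pKa + log([A⁻]/[HA]) = 3.28 + log(0.4/0.2)

pH = 3.58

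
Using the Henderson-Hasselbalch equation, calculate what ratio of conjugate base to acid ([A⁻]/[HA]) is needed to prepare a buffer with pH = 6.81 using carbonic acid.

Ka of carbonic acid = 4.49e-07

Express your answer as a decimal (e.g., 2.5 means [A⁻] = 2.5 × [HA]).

pKa = -log(4.49e-07) = 6.3478. pH = pKa + log([A⁻]/[HA]), so log([A⁻]/[HA]) = pH − pKa = 6.81 − 6.3478 = 0.4622. [A⁻]/[HA] = 10^(0.4622) = 2.90

[A⁻]/[HA] = 2.90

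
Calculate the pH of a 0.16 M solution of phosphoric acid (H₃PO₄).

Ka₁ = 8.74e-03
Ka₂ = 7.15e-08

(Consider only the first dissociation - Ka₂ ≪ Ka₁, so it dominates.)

First dissociation dominates. From Ka₁ = [H⁺][HA⁻]/[H₂A], x² + Ka₁·x − Ka₁·C = 0 with C = 0.16 M and Ka₁ = 8.74e-03. Solving: [H⁺] = (−Ka₁ + √(Ka₁² + 4·Ka₁·C)) / 2 = 3.3280e-02 M. pH = -log(3.3280e-02) = 1.48.

pH = 1.48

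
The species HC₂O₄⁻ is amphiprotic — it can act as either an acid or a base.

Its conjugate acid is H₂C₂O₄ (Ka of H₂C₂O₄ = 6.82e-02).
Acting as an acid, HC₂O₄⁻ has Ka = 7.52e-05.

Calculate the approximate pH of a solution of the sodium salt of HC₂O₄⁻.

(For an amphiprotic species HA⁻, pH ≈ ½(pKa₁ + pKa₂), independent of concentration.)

pKa₁ = -log(6.82e-02) = 1.17; pKa₂ = -log(7.52e-05) = 4.12. For an amphiprotic species, pH ≈ ½(pKa₁ + pKa₂) = ½(1.17 + 4.12) = 2.64.

pH = 2.64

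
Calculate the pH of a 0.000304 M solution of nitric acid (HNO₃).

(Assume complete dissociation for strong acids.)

[H⁺] = 0.000304 M for strong acid. pH = -log[H⁺] = -log(0.000304)

pH = 3.52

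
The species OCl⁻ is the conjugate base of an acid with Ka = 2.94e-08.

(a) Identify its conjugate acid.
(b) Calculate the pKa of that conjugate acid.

(a) The conjugate acid is formed by adding one H⁺ to OCl⁻, giving HOCl. (b) pKa = -log(Ka) = -log(2.94e-08) = 7.53.

Conjugate acid: HOCl; pK_a = 7.53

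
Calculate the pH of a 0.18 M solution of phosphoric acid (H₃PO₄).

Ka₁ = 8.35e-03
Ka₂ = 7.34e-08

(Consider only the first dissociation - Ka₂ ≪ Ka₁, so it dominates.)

First dissociation dominates. From Ka₁ = [H⁺][HA⁻]/[H₂A], x² + Ka₁·x − Ka₁·C = 0 with C = 0.18 M and Ka₁ = 8.35e-03. Solving: [H⁺] = (−Ka₁ + √(Ka₁² + 4·Ka₁·C)) / 2 = 3.4818e-02 M. pH = -log(3.4818e-02) = 1.46.

pH = 1.46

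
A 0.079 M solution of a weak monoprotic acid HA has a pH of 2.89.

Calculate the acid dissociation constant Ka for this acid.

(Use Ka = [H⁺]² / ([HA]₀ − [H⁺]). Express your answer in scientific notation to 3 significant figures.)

[H⁺] = 10^(−pH) = 10^(−2.89) = 1.288e-03 M. For HA ⇌ H⁺ + A⁻, Ka = [H⁺][A⁻]/[HA] = [H⁺]² / ([HA]₀ − [H⁺]) = (1.288e-03)² / (0.079 − 1.288e-03) = 2.14e-05.

K_a = 2.14e-05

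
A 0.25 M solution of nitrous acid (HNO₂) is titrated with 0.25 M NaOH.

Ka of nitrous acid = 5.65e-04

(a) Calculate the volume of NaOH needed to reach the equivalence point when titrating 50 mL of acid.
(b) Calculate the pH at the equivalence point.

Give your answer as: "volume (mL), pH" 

moles acid = 0.25 × 50/1000 = 0.0125 mol; V_base = moles/0.25 × 1000 = 50.0 mL. At equivalence only the conjugate base is present: [A⁻] = 0.0125/0.100 = 1.2500e-01 M. Kb = Kw/Ka = 1.77e-11; [OH⁻] = √(Kb × [A⁻]) = 1.4874e-06; pOH = 5.83; pH = 14 - pOH = 8.17.

V = 50.0 mL, pH = 8.17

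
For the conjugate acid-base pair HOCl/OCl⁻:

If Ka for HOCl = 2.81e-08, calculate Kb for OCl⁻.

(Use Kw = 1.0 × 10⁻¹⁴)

For a conjugate pair Ka × Kb = Kw, so Kb = Kw/Ka = 1.0 × 10⁻¹⁴ / 2.81e-08 = 3.56e-07.

K_b = 3.56e-07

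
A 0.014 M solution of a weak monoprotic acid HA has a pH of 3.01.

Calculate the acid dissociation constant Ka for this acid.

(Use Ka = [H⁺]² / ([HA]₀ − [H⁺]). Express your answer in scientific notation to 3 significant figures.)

[H⁺] = 10^(−pH) = 10^(−3.01) = 9.772e-04 M. For HA ⇌ H⁺ + A⁻, Ka = [H⁺][A⁻]/[HA] = [H⁺]² / ([HA]₀ − [H⁺]) = (9.772e-04)² / (0.014 − 9.772e-04) = 7.33e-05.

K_a = 7.33e-05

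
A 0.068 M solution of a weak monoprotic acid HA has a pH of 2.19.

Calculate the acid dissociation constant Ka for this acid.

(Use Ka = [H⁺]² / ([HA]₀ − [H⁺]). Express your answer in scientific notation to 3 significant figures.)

[H⁺] = 10^(−pH) = 10^(−2.19) = 6.457e-03 M. For HA ⇌ H⁺ + A⁻, Ka = [H⁺][A⁻]/[HA] = [H⁺]² / ([HA]₀ − [H⁺]) = (6.457e-03)² / (0.068 − 6.457e-03) = 6.77e-04.

K_a = 6.77e-04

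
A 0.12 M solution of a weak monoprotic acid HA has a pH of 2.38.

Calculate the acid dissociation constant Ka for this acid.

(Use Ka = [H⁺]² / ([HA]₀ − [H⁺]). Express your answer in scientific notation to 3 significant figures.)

[H⁺] = 10^(−pH) = 10^(−2.38) = 4.169e-03 M. For HA ⇌ H⁺ + A⁻, Ka = [H⁺][A⁻]/[HA] = [H⁺]² / ([HA]₀ − [H⁺]) = (4.169e-03)² / (0.12 − 4.169e-03) = 1.50e-04.

K_a = 1.50e-04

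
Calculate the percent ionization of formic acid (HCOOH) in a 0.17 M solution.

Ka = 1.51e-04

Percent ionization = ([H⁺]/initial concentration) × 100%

Using Ka equilibrium: x² + Ka×x - Ka×C = 0. Solving: [H⁺] = 4.9916e-03. Percent = (4.9916e-03/0.17) × 100

Percent ionization = 2.94%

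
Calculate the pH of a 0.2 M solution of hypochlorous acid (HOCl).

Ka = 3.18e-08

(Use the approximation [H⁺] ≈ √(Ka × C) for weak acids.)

[H⁺] = √(Ka × C) = √(3.18e-08 × 0.2) = 7.9750e-05. pH = -log(7.9750e-05)

pH = 4.10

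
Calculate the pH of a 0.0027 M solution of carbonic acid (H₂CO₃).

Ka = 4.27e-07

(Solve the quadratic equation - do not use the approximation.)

x² + Ka×x - Ka×C = 0. Using quadratic formula: [H⁺] = 3.3742e-05

pH = 4.47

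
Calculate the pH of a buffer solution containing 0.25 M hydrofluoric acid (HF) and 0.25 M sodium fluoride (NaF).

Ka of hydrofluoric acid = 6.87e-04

pKa = -log(6.87e-04) = 3.16. pH = pKa + log([A⁻]/[HA]) = 3.16 + log(0.25/0.25)

pH = 3.16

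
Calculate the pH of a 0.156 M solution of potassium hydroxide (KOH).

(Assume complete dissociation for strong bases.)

[OH⁻] = 0.156 M for strong base. pOH = -log[OH⁻] = 0.81, pH = 14 - pOH

pH = 13.19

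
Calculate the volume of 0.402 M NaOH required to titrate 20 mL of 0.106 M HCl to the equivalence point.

At equivalence: moles acid = moles base. moles HCl = 0.106 × 20/1000 = 0.00212 mol. V_base = moles / 0.402 × 1000 = 5.3 mL.

V_{base} = 5.3 mL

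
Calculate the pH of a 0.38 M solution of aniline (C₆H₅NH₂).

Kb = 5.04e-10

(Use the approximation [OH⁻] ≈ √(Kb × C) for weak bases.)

[OH⁻] = √(Kb × C) = √(5.04e-10 × 0.38) = 1.3839e-05. pOH = 4.86, pH = 14 - pOH

pH = 9.14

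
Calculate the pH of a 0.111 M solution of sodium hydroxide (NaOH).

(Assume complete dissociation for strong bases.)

[OH⁻] = 0.111 M for strong base. pOH = -log[OH⁻] = 0.95, pH = 14 - pOH

pH = 13.05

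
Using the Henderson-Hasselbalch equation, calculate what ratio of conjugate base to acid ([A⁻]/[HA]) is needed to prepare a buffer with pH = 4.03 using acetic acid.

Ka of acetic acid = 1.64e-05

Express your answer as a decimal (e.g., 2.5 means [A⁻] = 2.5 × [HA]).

pKa = -log(1.64e-05) = 4.7852. pH = pKa + log([A⁻]/[HA]), so log([A⁻]/[HA]) = pH − pKa = 4.03 − 4.7852 = -0.7552. [A⁻]/[HA] = 10^(-0.7552) = 0.176

[A⁻]/[HA] = 0.176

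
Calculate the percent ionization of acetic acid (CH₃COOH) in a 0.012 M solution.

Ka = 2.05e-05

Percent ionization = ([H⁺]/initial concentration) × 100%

Using Ka equilibrium: x² + Ka×x - Ka×C = 0. Solving: [H⁺] = 4.8584e-04. Percent = (4.8584e-04/0.012) × 100

Percent ionization = 4.05%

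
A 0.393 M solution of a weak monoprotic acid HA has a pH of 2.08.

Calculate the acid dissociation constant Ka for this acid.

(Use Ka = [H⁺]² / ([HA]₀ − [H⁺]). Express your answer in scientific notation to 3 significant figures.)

[H⁺] = 10^(−pH) = 10^(−2.08) = 8.318e-03 M. For HA ⇌ H⁺ + A⁻, Ka = [H⁺][A⁻]/[HA] = [H⁺]² / ([HA]₀ − [H⁺]) = (8.318e-03)² / (0.393 − 8.318e-03) = 1.80e-04.

K_a = 1.80e-04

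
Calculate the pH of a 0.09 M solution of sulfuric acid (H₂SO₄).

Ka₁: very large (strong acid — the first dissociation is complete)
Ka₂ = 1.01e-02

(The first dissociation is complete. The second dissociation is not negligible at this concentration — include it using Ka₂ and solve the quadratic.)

First dissociation is complete: [H⁺]₀ = [HSO₄⁻]₀ = C = 0.09 M. Second dissociation HSO₄⁻ ⇌ H⁺ + SO₄²⁻: let x = [SO₄²⁻]. Ka₂ = (C + x)·x / (C − x) = 1.01e-02 → x² + (C + Ka₂)·x − Ka₂·C = 0 → x² + 0.10010·x − 9.090e-04 = 0. x = (−0.10010 + √(0.10010² + 4 × 9.090e-04)) / 2 = 8.3795e-03 M. [H⁺] = C + x = 0.09 + 8.3795e-03 = 9.8379e-02 M. pH = -log(9.8379e-02) = 1.01.

pH = 1.01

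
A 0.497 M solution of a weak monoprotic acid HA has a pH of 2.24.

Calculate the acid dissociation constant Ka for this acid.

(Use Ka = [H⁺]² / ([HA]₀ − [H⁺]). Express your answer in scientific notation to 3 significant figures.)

[H⁺] = 10^(−pH) = 10^(−2.24) = 5.754e-03 M. For HA ⇌ H⁺ + A⁻, Ka = [H⁺][A⁻]/[HA] = [H⁺]² / ([HA]₀ − [H⁺]) = (5.754e-03)² / (0.497 − 5.754e-03) = 6.74e-05.

K_a = 6.74e-05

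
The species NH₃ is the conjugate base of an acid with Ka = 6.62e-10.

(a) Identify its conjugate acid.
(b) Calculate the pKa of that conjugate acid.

(a) The conjugate acid is formed by adding one H⁺ to NH₃, giving NH₄⁺. (b) pKa = -log(Ka) = -log(6.62e-10) = 9.18.

Conjugate acid: NH₄⁺; pK_a = 9.18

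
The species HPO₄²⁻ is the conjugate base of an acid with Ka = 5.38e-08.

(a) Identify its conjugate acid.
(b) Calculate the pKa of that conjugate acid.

(a) The conjugate acid is formed by adding one H⁺ to HPO₄²⁻, giving H₂PO₄⁻. (b) pKa = -log(Ka) = -log(5.38e-08) = 7.27.

Conjugate acid: H₂PO₄⁻; pK_a = 7.27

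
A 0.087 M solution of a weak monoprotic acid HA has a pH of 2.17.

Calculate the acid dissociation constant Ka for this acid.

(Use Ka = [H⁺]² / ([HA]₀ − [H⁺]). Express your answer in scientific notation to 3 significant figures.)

[H⁺] = 10^(−pH) = 10^(−2.17) = 6.761e-03 M. For HA ⇌ H⁺ + A⁻, Ka = [H⁺][A⁻]/[HA] = [H⁺]² / ([HA]₀ − [H⁺]) = (6.761e-03)² / (0.087 − 6.761e-03) = 5.70e-04.

K_a = 5.70e-04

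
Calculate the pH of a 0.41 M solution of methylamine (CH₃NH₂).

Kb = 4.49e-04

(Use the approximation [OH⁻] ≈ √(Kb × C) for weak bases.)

[OH⁻] = √(Kb × C) = √(4.49e-04 × 0.41) = 1.3568e-02. pOH = 1.87, pH = 14 - pOH

pH = 12.13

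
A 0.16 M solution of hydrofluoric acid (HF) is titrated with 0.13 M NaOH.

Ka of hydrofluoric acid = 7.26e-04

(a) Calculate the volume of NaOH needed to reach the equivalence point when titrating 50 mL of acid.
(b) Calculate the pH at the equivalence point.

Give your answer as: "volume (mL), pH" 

moles acid = 0.16 × 50/1000 = 0.008 mol; V_base = moles/0.13 × 1000 = 61.5 mL. At equivalence only the conjugate base is present: [A⁻] = 0.008/0.112 = 7.1724e-02 M. Kb = Kw/Ka = 1.38e-11; [OH⁻] = √(Kb × [A⁻]) = 9.9395e-07; pOH = 6.00; pH = 14 - pOH = 8.00.

V = 61.5 mL, pH = 8.00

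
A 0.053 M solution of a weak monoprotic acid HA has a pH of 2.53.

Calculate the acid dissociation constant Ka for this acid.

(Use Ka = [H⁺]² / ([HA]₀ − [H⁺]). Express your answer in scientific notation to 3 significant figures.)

[H⁺] = 10^(−pH) = 10^(−2.53) = 2.951e-03 M. For HA ⇌ H⁺ + A⁻, Ka = [H⁺][A⁻]/[HA] = [H⁺]² / ([HA]₀ − [H⁺]) = (2.951e-03)² / (0.053 − 2.951e-03) = 1.74e-04.

K_a = 1.74e-04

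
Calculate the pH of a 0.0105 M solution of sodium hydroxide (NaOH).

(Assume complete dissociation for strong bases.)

[OH⁻] = 0.0105 M for strong base. pOH = -log[OH⁻] = 1.98, pH = 14 - pOH

pH = 12.02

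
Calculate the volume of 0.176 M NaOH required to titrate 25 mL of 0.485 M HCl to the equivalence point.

At equivalence: moles acid = moles base. moles HCl = 0.485 × 25/1000 = 0.01213 mol. V_base = moles / 0.176 × 1000 = 68.9 mL.

V_{base} = 68.9 mL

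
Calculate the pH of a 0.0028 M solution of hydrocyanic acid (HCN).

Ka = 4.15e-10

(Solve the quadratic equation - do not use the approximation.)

x² + Ka×x - Ka×C = 0. Using quadratic formula: [H⁺] = 1.0778e-06

pH = 5.97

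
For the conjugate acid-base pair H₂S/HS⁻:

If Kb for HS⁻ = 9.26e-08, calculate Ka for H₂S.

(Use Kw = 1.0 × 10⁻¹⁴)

For a conjugate pair Ka × Kb = Kw, so Ka = Kw/Kb = 1.0 × 10⁻¹⁴ / 9.26e-08 = 1.08e-07.

K_a = 1.08e-07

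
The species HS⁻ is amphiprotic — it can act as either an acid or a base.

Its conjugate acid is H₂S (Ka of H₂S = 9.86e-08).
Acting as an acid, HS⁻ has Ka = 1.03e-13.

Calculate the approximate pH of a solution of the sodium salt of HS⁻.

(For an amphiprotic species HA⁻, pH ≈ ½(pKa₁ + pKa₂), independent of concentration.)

pKa₁ = -log(9.86e-08) = 7.01; pKa₂ = -log(1.03e-13) = 12.99. For an amphiprotic species, pH ≈ ½(pKa₁ + pKa₂) = ½(7.01 + 12.99) = 10.00.

pH = 10.00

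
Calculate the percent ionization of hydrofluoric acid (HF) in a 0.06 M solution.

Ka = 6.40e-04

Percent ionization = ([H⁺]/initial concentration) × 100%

Using Ka equilibrium: x² + Ka×x - Ka×C = 0. Solving: [H⁺] = 5.8850e-03. Percent = (5.8850e-03/0.06) × 100

Percent ionization = 9.81%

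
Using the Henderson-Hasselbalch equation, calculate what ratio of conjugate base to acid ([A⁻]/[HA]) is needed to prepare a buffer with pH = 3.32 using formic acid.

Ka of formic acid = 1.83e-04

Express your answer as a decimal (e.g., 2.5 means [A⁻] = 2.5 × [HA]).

pKa = -log(1.83e-04) = 3.7375. pH = pKa + log([A⁻]/[HA]), so log([A⁻]/[HA]) = pH − pKa = 3.32 − 3.7375 = -0.4175. [A⁻]/[HA] = 10^(-0.4175) = 0.382

[A⁻]/[HA] = 0.382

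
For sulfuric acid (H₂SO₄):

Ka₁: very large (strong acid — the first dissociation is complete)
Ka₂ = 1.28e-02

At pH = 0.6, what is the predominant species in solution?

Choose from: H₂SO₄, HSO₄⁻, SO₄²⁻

The first dissociation is complete, so H₂SO₄ itself is never the predominant species in water; pKa₂ = -log(1.28e-02) = 1.89. For a polyprotic acid the predominant species crosses at each pKa: below pKa_n the protonated form dominates, above it the deprotonated form does. At pH = 0.6, the predominant species is HSO₄⁻.

HSO₄⁻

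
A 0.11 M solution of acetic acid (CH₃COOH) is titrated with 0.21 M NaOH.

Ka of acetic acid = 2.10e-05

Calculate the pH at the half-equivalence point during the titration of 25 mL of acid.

At half-equivalence [HA] = [A⁻], so Henderson-Hasselbalch gives pH = pKa = -log(2.10e-05) = 4.68.

pH = pKa = 4.68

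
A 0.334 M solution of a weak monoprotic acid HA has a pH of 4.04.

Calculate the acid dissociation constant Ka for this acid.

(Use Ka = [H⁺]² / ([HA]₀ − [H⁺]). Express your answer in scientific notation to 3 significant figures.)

[H⁺] = 10^(−pH) = 10^(−4.04) = 9.120e-05 M. For HA ⇌ H⁺ + A⁻, Ka = [H⁺][A⁻]/[HA] = [H⁺]² / ([HA]₀ − [H⁺]) = (9.120e-05)² / (0.334 − 9.120e-05) = 2.49e-08.

K_a = 2.49e-08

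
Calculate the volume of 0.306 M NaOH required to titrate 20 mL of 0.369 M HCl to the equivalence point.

At equivalence: moles acid = moles base. moles HCl = 0.369 × 20/1000 = 0.00738 mol. V_base = moles / 0.306 × 1000 = 24.1 mL.

V_{base} = 24.1 mL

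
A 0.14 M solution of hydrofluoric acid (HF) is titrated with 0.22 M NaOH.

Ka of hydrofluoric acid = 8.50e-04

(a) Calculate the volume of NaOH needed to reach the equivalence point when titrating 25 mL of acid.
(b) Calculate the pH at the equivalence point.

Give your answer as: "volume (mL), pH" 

moles acid = 0.14 × 25/1000 = 0.0035 mol; V_base = moles/0.22 × 1000 = 15.9 mL. At equivalence only the conjugate base is present: [A⁻] = 0.0035/0.041 = 8.5556e-02 M. Kb = Kw/Ka = 1.18e-11; [OH⁻] = √(Kb × [A⁻]) = 1.0033e-06; pOH = 6.00; pH = 14 - pOH = 8.00.

V = 15.9 mL, pH = 8.00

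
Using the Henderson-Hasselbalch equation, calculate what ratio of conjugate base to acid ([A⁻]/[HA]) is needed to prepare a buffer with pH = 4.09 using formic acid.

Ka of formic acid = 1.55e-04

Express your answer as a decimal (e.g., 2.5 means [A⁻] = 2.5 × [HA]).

pKa = -log(1.55e-04) = 3.8097. pH = pKa + log([A⁻]/[HA]), so log([A⁻]/[HA]) = pH − pKa = 4.09 − 3.8097 = 0.2803. [A⁻]/[HA] = 10^(0.2803) = 1.91

[A⁻]/[HA] = 1.91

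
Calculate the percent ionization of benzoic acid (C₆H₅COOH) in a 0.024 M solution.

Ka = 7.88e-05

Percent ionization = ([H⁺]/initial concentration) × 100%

Using Ka equilibrium: x² + Ka×x - Ka×C = 0. Solving: [H⁺] = 1.3364e-03. Percent = (1.3364e-03/0.024) × 100

Percent ionization = 5.57%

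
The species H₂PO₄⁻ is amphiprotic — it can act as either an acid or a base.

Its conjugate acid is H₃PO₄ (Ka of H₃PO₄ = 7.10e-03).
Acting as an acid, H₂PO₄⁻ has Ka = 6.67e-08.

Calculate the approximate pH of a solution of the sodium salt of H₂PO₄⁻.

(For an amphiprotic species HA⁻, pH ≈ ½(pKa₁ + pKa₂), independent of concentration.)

pKa₁ = -log(7.10e-03) = 2.15; pKa₂ = -log(6.67e-08) = 7.18. For an amphiprotic species, pH ≈ ½(pKa₁ + pKa₂) = ½(2.15 + 7.18) = 4.66.

pH = 4.66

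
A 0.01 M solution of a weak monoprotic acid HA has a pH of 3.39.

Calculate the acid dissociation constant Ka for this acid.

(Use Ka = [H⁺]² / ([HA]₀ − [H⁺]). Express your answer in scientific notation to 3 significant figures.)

[H⁺] = 10^(−pH) = 10^(−3.39) = 4.074e-04 M. For HA ⇌ H⁺ + A⁻, Ka = [H⁺][A⁻]/[HA] = [H⁺]² / ([HA]₀ − [H⁺]) = (4.074e-04)² / (0.01 − 4.074e-04) = 1.73e-05.

K_a = 1.73e-05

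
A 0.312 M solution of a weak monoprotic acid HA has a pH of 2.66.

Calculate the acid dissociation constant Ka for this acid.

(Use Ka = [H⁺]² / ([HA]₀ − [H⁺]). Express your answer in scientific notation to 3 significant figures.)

[H⁺] = 10^(−pH) = 10^(−2.66) = 2.188e-03 M. For HA ⇌ H⁺ + A⁻, Ka = [H⁺][A⁻]/[HA] = [H⁺]² / ([HA]₀ − [H⁺]) = (2.188e-03)² / (0.312 − 2.188e-03) = 1.54e-05.

K_a = 1.54e-05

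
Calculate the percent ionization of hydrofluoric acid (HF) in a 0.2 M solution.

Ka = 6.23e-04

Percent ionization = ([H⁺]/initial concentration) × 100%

Using Ka equilibrium: x² + Ka×x - Ka×C = 0. Solving: [H⁺] = 1.0855e-02. Percent = (1.0855e-02/0.2) × 100

Percent ionization = 5.43%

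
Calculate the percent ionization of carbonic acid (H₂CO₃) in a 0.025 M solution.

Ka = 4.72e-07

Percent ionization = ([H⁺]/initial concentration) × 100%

Using Ka equilibrium: x² + Ka×x - Ka×C = 0. Solving: [H⁺] = 1.0839e-04. Percent = (1.0839e-04/0.025) × 100

Percent ionization = 0.434%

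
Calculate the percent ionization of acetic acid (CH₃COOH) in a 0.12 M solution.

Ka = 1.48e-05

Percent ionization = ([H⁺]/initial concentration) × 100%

Using Ka equilibrium: x² + Ka×x - Ka×C = 0. Solving: [H⁺] = 1.3253e-03. Percent = (1.3253e-03/0.12) × 100

Percent ionization = 1.1%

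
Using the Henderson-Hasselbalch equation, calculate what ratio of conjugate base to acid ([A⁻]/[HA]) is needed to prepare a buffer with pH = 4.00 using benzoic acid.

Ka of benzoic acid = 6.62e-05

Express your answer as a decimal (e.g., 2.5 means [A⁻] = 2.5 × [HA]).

pKa = -log(6.62e-05) = 4.1791. pH = pKa + log([A⁻]/[HA]), so log([A⁻]/[HA]) = pH − pKa = 4.00 − 4.1791 = -0.1791. [A⁻]/[HA] = 10^(-0.1791) = 0.662

[A⁻]/[HA] = 0.662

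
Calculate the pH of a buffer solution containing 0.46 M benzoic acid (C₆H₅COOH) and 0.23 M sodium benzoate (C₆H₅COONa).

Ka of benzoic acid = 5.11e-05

pKa = -log(5.11e-05) = 4.29. pH = pKa + log([A⁻]/[HA]) = 4.29 + log(0.23/0.46)

pH = 3.99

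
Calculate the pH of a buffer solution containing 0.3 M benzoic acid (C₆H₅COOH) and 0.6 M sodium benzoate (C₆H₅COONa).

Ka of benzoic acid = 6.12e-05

pKa = -log(6.12e-05) = 4.21. pH = pKa + log([A⁻]/[HA]) = 4.21 + log(0.6/0.3)

pH = 4.51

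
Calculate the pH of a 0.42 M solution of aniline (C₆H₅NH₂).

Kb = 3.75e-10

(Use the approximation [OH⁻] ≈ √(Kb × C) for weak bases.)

[OH⁻] = √(Kb × C) = √(3.75e-10 × 0.42) = 1.2550e-05. pOH = 4.90, pH = 14 - pOH

pH = 9.10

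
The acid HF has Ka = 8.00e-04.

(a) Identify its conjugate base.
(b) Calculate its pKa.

(a) The conjugate base is formed by removing one H⁺ from HF, giving F⁻. (b) pKa = -log(Ka) = -log(8.00e-04) = 3.10.

Conjugate base: F⁻; pK_a = 3.10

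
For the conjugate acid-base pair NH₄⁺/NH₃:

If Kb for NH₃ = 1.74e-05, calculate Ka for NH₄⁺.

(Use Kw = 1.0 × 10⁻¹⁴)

For a conjugate pair Ka × Kb = Kw, so Ka = Kw/Kb = 1.0 × 10⁻¹⁴ / 1.74e-05 = 5.75e-10.

K_a = 5.75e-10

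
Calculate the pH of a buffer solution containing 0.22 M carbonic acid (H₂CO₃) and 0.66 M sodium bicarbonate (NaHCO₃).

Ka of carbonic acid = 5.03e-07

pKa = -log(5.03e-07) = 6.30. pH = pKa + log([A⁻]/[HA]) = 6.30 + log(0.66/0.22)

pH = 6.78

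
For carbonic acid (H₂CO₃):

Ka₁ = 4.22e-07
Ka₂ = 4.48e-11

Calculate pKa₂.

pKa₂ = -log(Ka₂) = -log(4.48e-11) = 10.35.

pK_{a2} = 10.35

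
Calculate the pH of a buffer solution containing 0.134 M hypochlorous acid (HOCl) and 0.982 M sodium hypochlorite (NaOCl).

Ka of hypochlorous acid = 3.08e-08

pKa = -log(3.08e-08) = 7.51. pH = pKa + log([A⁻]/[HA]) = 7.51 + log(0.982/0.134)

pH = 8.38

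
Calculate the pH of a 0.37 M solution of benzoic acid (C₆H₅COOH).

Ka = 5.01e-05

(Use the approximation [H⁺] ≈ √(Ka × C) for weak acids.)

[H⁺] = √(Ka × C) = √(5.01e-05 × 0.37) = 4.3055e-03. pH = -log(4.3055e-03)

pH = 2.37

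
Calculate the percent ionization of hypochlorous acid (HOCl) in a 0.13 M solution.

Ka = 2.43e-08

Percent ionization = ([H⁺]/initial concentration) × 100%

Using Ka equilibrium: x² + Ka×x - Ka×C = 0. Solving: [H⁺] = 5.6193e-05. Percent = (5.6193e-05/0.13) × 100

Percent ionization = 0.0432%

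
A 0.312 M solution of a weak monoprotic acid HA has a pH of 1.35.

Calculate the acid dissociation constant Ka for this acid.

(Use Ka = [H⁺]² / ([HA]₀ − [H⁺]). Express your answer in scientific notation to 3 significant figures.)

[H⁺] = 10^(−pH) = 10^(−1.35) = 4.467e-02 M. For HA ⇌ H⁺ + A⁻, Ka = [H⁺][A⁻]/[HA] = [H⁺]² / ([HA]₀ − [H⁺]) = (4.467e-02)² / (0.312 − 4.467e-02) = 7.46e-03.

K_a = 7.46e-03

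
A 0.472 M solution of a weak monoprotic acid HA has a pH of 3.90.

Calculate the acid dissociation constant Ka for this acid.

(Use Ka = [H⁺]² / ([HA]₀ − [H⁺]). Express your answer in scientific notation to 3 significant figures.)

[H⁺] = 10^(−pH) = 10^(−3.90) = 1.259e-04 M. For HA ⇌ H⁺ + A⁻, Ka = [H⁺][A⁻]/[HA] = [H⁺]² / ([HA]₀ − [H⁺]) = (1.259e-04)² / (0.472 − 1.259e-04) = 3.36e-08.

K_a = 3.36e-08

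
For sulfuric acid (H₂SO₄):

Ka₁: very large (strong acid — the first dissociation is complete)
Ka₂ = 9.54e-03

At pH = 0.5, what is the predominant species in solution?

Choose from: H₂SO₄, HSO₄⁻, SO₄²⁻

The first dissociation is complete, so H₂SO₄ itself is never the predominant species in water; pKa₂ = -log(9.54e-03) = 2.02. For a polyprotic acid the predominant species crosses at each pKa: below pKa_n the protonated form dominates, above it the deprotonated form does. At pH = 0.5, the predominant species is HSO₄⁻.

HSO₄⁻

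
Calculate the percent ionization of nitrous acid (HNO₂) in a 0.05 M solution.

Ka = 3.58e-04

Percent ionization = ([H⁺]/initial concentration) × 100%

Using Ka equilibrium: x² + Ka×x - Ka×C = 0. Solving: [H⁺] = 4.0556e-03. Percent = (4.0556e-03/0.05) × 100

Percent ionization = 8.11%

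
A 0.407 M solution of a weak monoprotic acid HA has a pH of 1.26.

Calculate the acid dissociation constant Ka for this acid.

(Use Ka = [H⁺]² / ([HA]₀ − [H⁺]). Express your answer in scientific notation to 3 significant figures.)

[H⁺] = 10^(−pH) = 10^(−1.26) = 5.495e-02 M. For HA ⇌ H⁺ + A⁻, Ka = [H⁺][A⁻]/[HA] = [H⁺]² / ([HA]₀ − [H⁺]) = (5.495e-02)² / (0.407 − 5.495e-02) = 8.58e-03.

K_a = 8.58e-03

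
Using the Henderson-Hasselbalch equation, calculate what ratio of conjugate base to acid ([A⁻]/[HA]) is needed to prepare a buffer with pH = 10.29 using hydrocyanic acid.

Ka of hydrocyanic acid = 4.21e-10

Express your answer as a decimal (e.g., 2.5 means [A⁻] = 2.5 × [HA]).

pKa = -log(4.21e-10) = 9.3757. pH = pKa + log([A⁻]/[HA]), so log([A⁻]/[HA]) = pH − pKa = 10.29 − 9.3757 = 0.9143. [A⁻]/[HA] = 10^(0.9143) = 8.21

[A⁻]/[HA] = 8.21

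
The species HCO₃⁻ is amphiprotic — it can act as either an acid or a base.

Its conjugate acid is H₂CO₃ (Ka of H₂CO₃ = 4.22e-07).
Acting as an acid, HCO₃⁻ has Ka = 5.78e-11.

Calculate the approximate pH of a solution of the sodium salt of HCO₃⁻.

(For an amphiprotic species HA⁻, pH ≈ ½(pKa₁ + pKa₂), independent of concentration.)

pKa₁ = -log(4.22e-07) = 6.37; pKa₂ = -log(5.78e-11) = 10.24. For an amphiprotic species, pH ≈ ½(pKa₁ + pKa₂) = ½(6.37 + 10.24) = 8.31.

pH = 8.31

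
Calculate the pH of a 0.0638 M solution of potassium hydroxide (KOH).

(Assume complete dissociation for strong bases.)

[OH⁻] = 0.0638 M for strong base. pOH = -log[OH⁻] = 1.20, pH = 14 - pOH

pH = 12.80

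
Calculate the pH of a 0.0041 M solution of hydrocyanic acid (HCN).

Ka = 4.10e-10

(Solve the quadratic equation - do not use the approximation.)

x² + Ka×x - Ka×C = 0. Using quadratic formula: [H⁺] = 1.2963e-06

pH = 5.89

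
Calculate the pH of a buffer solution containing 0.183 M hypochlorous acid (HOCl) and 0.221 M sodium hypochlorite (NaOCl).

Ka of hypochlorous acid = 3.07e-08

pKa = -log(3.07e-08) = 7.51. pH = pKa + log([A⁻]/[HA]) = 7.51 + log(0.221/0.183)

pH = 7.59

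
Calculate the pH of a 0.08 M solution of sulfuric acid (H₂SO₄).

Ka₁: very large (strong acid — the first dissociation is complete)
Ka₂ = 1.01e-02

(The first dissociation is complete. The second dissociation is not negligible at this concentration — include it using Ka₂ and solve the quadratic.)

First dissociation is complete: [H⁺]₀ = [HSO₄⁻]₀ = C = 0.08 M. Second dissociation HSO₄⁻ ⇌ H⁺ + SO₄²⁻: let x = [SO₄²⁻]. Ka₂ = (C + x)·x / (C − x) = 1.01e-02 → x² + (C + Ka₂)·x − Ka₂·C = 0 → x² + 0.09010·x − 8.080e-04 = 0. x = (−0.09010 + √(0.09010² + 4 × 8.080e-04)) / 2 = 8.2182e-03 M. [H⁺] = C + x = 0.08 + 8.2182e-03 = 8.8218e-02 M. pH = -log(8.8218e-02) = 1.05.

pH = 1.05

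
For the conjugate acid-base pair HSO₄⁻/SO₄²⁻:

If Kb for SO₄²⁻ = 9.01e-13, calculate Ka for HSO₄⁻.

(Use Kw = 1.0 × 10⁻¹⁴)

For a conjugate pair Ka × Kb = Kw, so Ka = Kw/Kb = 1.0 × 10⁻¹⁴ / 9.01e-13 = 1.11e-02.

K_a = 1.11e-02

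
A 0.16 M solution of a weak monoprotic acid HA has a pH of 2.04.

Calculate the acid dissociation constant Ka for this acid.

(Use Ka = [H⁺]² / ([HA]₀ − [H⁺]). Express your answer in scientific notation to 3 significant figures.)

[H⁺] = 10^(−pH) = 10^(−2.04) = 9.120e-03 M. For HA ⇌ H⁺ + A⁻, Ka = [H⁺][A⁻]/[HA] = [H⁺]² / ([HA]₀ − [H⁺]) = (9.120e-03)² / (0.16 − 9.120e-03) = 5.51e-04.

K_a = 5.51e-04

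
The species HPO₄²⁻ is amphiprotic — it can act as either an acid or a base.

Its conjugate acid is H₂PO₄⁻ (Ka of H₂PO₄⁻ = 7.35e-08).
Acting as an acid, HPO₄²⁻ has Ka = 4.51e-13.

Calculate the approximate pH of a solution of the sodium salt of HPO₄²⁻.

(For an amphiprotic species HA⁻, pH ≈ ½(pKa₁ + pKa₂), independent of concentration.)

pKa₁ = -log(7.35e-08) = 7.13; pKa₂ = -log(4.51e-13) = 12.35. For an amphiprotic species, pH ≈ ½(pKa₁ + pKa₂) = ½(7.13 + 12.35) = 9.74.

pH = 9.74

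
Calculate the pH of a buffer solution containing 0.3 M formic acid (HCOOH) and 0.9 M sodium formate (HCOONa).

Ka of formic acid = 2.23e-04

pKa = -log(2.23e-04) = 3.65. pH = pKa + log([A⁻]/[HA]) = 3.65 + log(0.9/0.3)

pH = 4.13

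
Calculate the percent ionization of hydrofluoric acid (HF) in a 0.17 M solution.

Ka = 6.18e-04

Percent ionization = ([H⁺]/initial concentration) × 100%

Using Ka equilibrium: x² + Ka×x - Ka×C = 0. Solving: [H⁺] = 9.9455e-03. Percent = (9.9455e-03/0.17) × 100

Percent ionization = 5.85%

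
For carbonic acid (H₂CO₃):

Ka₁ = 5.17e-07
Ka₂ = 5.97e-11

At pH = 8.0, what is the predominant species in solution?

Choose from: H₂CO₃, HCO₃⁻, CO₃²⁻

pKa₁ = 6.29, pKa₂ = 10.22. For a polyprotic acid the predominant species crosses at each pKa: below pKa_n the protonated form dominates, above it the deprotonated form does. At pH = 8.0, the predominant species is HCO₃⁻.

HCO₃⁻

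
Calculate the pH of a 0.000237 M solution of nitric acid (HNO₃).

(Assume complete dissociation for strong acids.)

[H⁺] = 0.000237 M for strong acid. pH = -log[H⁺] = -log(0.000237)

pH = 3.63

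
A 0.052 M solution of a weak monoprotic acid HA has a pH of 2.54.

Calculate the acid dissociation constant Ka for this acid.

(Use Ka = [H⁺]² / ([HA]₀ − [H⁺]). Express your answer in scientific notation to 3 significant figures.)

[H⁺] = 10^(−pH) = 10^(−2.54) = 2.884e-03 M. For HA ⇌ H⁺ + A⁻, Ka = [H⁺][A⁻]/[HA] = [H⁺]² / ([HA]₀ − [H⁺]) = (2.884e-03)² / (0.052 − 2.884e-03) = 1.69e-04.

K_a = 1.69e-04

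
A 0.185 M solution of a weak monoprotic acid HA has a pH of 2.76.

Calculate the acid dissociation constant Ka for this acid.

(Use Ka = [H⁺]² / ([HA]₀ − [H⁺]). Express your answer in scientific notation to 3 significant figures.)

[H⁺] = 10^(−pH) = 10^(−2.76) = 1.738e-03 M. For HA ⇌ H⁺ + A⁻, Ka = [H⁺][A⁻]/[HA] = [H⁺]² / ([HA]₀ − [H⁺]) = (1.738e-03)² / (0.185 − 1.738e-03) = 1.65e-05.

K_a = 1.65e-05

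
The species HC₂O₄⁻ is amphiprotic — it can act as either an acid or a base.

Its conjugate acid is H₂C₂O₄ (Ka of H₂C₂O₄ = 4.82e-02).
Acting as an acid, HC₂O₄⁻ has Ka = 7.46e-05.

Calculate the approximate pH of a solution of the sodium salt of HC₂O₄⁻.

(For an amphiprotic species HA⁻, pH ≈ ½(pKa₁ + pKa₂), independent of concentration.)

pKa₁ = -log(4.82e-02) = 1.32; pKa₂ = -log(7.46e-05) = 4.13. For an amphiprotic species, pH ≈ ½(pKa₁ + pKa₂) = ½(1.32 + 4.13) = 2.72.

pH = 2.72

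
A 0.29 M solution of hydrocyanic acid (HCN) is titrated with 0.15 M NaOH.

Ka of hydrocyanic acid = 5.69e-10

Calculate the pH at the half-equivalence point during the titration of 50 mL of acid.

At half-equivalence [HA] = [A⁻], so Henderson-Hasselbalch gives pH = pKa = -log(5.69e-10) = 9.24.

pH = pKa = 9.24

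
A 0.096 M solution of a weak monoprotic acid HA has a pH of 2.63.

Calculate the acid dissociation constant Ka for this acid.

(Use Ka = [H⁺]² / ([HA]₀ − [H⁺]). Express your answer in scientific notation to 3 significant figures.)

[H⁺] = 10^(−pH) = 10^(−2.63) = 2.344e-03 M. For HA ⇌ H⁺ + A⁻, Ka = [H⁺][A⁻]/[HA] = [H⁺]² / ([HA]₀ − [H⁺]) = (2.344e-03)² / (0.096 − 2.344e-03) = 5.87e-05.

K_a = 5.87e-05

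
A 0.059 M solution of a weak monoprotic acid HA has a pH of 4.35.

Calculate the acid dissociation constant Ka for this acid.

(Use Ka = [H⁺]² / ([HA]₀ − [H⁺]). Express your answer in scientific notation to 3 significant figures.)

[H⁺] = 10^(−pH) = 10^(−4.35) = 4.467e-05 M. For HA ⇌ H⁺ + A⁻, Ka = [H⁺][A⁻]/[HA] = [H⁺]² / ([HA]₀ − [H⁺]) = (4.467e-05)² / (0.059 − 4.467e-05) = 3.38e-08.

K_a = 3.38e-08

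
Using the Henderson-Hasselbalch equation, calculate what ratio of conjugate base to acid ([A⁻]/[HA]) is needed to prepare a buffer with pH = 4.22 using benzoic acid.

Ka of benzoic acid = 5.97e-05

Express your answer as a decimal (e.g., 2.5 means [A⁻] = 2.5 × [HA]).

pKa = -log(5.97e-05) = 4.2240. pH = pKa + log([A⁻]/[HA]), so log([A⁻]/[HA]) = pH − pKa = 4.22 − 4.2240 = -0.0040. [A⁻]/[HA] = 10^(-0.0040) = 0.991

[A⁻]/[HA] = 0.991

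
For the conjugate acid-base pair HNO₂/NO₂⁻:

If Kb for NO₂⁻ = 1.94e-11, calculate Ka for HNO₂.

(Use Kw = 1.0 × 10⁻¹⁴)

For a conjugate pair Ka × Kb = Kw, so Ka = Kw/Kb = 1.0 × 10⁻¹⁴ / 1.94e-11 = 5.15e-04.

K_a = 5.15e-04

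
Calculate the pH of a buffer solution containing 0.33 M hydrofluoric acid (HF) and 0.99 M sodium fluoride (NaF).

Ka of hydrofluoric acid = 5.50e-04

pKa = -log(5.50e-04) = 3.26. pH = pKa + log([A⁻]/[HA]) = 3.26 + log(0.99/0.33)

pH = 3.74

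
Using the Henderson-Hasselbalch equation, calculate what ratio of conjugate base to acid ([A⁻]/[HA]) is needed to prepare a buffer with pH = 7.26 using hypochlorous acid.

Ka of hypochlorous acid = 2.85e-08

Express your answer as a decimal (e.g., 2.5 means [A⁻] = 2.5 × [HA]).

pKa = -log(2.85e-08) = 7.5452. pH = pKa + log([A⁻]/[HA]), so log([A⁻]/[HA]) = pH − pKa = 7.26 − 7.5452 = -0.2852. [A⁻]/[HA] = 10^(-0.2852) = 0.519

[A⁻]/[HA] = 0.519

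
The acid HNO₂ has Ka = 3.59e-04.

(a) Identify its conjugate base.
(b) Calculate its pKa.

(a) The conjugate base is formed by removing one H⁺ from HNO₂, giving NO₂⁻. (b) pKa = -log(Ka) = -log(3.59e-04) = 3.44.

Conjugate base: NO₂⁻; pK_a = 3.44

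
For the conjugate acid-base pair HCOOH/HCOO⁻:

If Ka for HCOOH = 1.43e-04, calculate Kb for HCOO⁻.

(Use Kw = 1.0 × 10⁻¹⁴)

For a conjugate pair Ka × Kb = Kw, so Kb = Kw/Ka = 1.0 × 10⁻¹⁴ / 1.43e-04 = 6.99e-11.

K_b = 6.99e-11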